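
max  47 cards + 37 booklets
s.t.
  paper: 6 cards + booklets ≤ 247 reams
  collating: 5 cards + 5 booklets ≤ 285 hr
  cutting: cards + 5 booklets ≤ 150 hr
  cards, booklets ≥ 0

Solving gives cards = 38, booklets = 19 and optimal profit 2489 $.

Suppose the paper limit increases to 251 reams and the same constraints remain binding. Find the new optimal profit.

2497

At the optimum: paper uses 247 of 247 (binding); collating uses 285 of 285 (binding); cutting uses 133 of 150 (slack = 17).
Slack constraints have shadow price 0 (complementary slackness).
Dual feasibility on the basic columns requires 6·y_paper + 5·y_collating = 47, 1·y_paper + 5·y_collating = 37.
→ y_paper = 2 and y_collating = 7.
Δz = y_paper·Δb = 2 × (4) = 8, so new z* = 2489 + 8 = 2497.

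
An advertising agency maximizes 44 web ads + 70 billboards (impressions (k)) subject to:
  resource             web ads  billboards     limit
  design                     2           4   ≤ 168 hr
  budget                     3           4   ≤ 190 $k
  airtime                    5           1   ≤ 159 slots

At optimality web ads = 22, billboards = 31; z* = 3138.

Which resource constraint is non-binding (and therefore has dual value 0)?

airtime

design: 168/168 (binding)
budget: 190/190 (binding)
airtime: 141/159 (slack 18)
By complementary slackness, a constraint with positive slack has shadow price 0 → airtime.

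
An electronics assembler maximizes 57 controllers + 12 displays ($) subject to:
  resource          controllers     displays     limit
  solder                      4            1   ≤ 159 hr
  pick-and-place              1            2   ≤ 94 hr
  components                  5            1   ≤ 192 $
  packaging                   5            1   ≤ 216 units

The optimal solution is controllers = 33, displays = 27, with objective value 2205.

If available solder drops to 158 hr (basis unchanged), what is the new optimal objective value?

Binding: solder and components. Non-binding: pick-and-place (7 unused), packaging (24 unused).
Slack constraints have shadow price 0 (complementary slackness).
From A_Bᵀ y = c: 4·y_solder + 5·y_components = 57; 1·y_solder + 1·y_components = 12.
→ y_solder = 3 and y_components = 9.
Δz = y_solder·Δb = 3 × (-1) = -3, so new z* = 2205 − 3 = 2202.

2202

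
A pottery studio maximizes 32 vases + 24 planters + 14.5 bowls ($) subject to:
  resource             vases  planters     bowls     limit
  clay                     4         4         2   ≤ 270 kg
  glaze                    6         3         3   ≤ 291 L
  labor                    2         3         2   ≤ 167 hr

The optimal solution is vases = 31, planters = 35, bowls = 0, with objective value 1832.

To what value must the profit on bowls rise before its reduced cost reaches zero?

20

Check each constraint at x*: clay 264/270 (slack 6); glaze 291/291 (tight); labor 167/167 (tight).
Since clay is not tight, its dual is 0.
From A_Bᵀ y = c: 6·y_glaze + 2·y_labor = 32; 3·y_glaze + 3·y_labor = 24.
Solving: y_glaze = 4, y_labor = 4.
bowls enters the basis when its profit ≥ yᵀa₃ = 4·3 + 4·2 = 20.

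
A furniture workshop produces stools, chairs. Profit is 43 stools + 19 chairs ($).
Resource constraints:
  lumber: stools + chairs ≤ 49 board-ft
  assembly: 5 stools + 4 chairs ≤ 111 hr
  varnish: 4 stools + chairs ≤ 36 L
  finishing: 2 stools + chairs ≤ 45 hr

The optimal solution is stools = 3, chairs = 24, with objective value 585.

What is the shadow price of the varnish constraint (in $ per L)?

At the optimum: lumber uses 27 of 49 (slack = 22); assembly uses 111 of 111 (binding); varnish uses 36 of 36 (binding); finishing uses 30 of 45 (slack = 15).
By complementary slackness, y = 0 for the non-binding constraints.
From A_Bᵀ y = c: 5·y_assembly + 4·y_varnish = 43; 4·y_assembly + 1·y_varnish = 19.
→ y_assembly = 3 and y_varnish = 7.
Shadow price of varnish = 7.

7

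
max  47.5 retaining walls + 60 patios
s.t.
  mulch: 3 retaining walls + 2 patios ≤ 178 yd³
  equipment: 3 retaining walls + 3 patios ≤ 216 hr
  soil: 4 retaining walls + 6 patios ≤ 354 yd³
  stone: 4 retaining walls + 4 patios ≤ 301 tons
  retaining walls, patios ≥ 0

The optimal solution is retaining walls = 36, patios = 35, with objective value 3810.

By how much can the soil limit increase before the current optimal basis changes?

Binding constraints: mulch, soil. The basis is B = [[3,2],[4,6]] with det 10.
Per unit increase in soil, x* moves by d = (-0.2, 0.3).
The basis stays optimal until equipment becomes binding; allowable increase = 10 yd³.

10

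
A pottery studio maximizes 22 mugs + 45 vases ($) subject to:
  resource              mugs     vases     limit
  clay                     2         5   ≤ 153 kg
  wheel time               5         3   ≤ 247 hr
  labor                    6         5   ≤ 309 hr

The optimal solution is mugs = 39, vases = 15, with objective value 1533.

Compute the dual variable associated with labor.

1

Check each constraint at x*: clay 153/153 (tight); wheel time 240/247 (slack 7); labor 309/309 (tight).
Slack constraints have shadow price 0 (complementary slackness).
The binding rows give the dual system: 2·y_clay + 6·y_labor = 22 and 5·y_clay + 5·y_labor = 45.
This yields shadow prices y_clay = 8, y_labor = 1.
Shadow price of labor = 1.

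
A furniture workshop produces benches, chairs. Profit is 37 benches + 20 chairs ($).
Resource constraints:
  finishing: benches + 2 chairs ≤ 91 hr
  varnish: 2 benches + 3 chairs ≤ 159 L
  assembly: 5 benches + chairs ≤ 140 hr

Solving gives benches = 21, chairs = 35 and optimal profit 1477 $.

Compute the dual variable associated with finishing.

7

At the optimum: finishing uses 91 of 91 (binding); varnish uses 147 of 159 (slack = 12); assembly uses 140 of 140 (binding).
Since varnish is not tight, its dual is 0.
Dual feasibility on the basic columns requires 1·y_finishing + 5·y_assembly = 37, 2·y_finishing + 1·y_assembly = 20.
Solving: y_finishing = 7, y_assembly = 6.
Shadow price of finishing = 7.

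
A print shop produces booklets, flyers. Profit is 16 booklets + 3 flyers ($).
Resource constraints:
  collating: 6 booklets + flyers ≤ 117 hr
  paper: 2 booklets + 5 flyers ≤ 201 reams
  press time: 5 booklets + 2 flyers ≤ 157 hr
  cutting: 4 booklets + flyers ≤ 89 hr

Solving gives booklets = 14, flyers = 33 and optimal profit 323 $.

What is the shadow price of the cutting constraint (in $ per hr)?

1

Binding: collating and cutting. Non-binding: paper (8 unused), press time (21 unused).
Slack constraints have shadow price 0 (complementary slackness).
From A_Bᵀ y = c: 6·y_collating + 4·y_cutting = 16; 1·y_collating + 1·y_cutting = 3.
Solving: y_collating = 2, y_cutting = 1.
Shadow price of cutting = 1.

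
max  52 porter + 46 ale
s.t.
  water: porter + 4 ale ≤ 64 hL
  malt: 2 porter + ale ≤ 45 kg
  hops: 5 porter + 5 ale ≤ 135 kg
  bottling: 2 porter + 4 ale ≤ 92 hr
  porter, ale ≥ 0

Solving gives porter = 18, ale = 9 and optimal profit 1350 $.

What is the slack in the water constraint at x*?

water used = 1·18 + 4·9 = 54; slack = 64 − 54 = 10.

10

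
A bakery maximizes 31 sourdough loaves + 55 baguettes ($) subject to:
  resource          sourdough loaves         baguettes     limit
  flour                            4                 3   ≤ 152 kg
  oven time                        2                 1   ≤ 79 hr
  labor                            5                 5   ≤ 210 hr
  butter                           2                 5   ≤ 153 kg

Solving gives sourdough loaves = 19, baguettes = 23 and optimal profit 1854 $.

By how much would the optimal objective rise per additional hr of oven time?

Check each constraint at x*: flour 145/152 (slack 7); oven time 61/79 (slack 18); labor 210/210 (tight); butter 153/153 (tight).
Since flour, oven time are not tight, their duals are 0.
From A_Bᵀ y = c: 5·y_labor + 2·y_butter = 31; 5·y_labor + 5·y_butter = 55.
→ y_labor = 3 and y_butter = 8.
Shadow price of oven time = 0.

0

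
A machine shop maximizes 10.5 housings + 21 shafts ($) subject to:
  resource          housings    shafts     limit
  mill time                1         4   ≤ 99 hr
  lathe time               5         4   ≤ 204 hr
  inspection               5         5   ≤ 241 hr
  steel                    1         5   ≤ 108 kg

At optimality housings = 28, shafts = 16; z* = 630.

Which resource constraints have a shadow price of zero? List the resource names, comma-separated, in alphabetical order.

mill time: 92/99 (slack 7)
lathe time: 204/204 (binding)
inspection: 220/241 (slack 21)
steel: 108/108 (binding)
By complementary slackness, a constraint with positive slack has shadow price 0 → inspection, mill time.

inspection, mill time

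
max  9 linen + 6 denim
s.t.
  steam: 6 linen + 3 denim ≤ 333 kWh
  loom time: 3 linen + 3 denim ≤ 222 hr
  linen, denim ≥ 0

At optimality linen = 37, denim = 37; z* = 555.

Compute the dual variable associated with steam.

Check each constraint at x*: steam 333/333 (tight); loom time 222/222 (tight).
The binding rows give the dual system: 6·y_steam + 3·y_loom time = 9 and 3·y_steam + 3·y_loom time = 6.
Solving: y_steam = 1, y_loom time = 1.
Shadow price of steam = 1.

1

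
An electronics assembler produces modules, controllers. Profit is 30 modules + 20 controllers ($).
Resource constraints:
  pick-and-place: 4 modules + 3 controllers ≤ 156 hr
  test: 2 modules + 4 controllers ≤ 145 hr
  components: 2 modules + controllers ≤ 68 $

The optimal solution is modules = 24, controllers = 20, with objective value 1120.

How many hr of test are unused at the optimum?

test used = 2·24 + 4·20 = 128; slack = 145 − 128 = 17.

17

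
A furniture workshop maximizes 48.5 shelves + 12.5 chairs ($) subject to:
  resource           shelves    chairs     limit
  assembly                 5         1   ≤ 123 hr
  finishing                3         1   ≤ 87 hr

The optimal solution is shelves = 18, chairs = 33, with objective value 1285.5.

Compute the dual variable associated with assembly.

At the optimum: assembly uses 123 of 123 (binding); finishing uses 87 of 87 (binding).
Dual feasibility on the basic columns requires 5·y_assembly + 3·y_finishing = 48.5, 1·y_assembly + 1·y_finishing = 12.5.
Solving: y_assembly = 5.5, y_finishing = 7.
Shadow price of assembly = 5.5.

5.5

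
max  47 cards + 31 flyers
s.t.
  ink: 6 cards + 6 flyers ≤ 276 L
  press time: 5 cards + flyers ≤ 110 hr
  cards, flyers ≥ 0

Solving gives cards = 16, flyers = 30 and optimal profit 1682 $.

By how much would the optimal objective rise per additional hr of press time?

4

Check each constraint at x*: ink 276/276 (tight); press time 110/110 (tight).
From A_Bᵀ y = c: 6·y_ink + 5·y_press time = 47; 6·y_ink + 1·y_press time = 31.
This yields shadow prices y_ink = 4.5, y_press time = 4.
Shadow price of press time = 4.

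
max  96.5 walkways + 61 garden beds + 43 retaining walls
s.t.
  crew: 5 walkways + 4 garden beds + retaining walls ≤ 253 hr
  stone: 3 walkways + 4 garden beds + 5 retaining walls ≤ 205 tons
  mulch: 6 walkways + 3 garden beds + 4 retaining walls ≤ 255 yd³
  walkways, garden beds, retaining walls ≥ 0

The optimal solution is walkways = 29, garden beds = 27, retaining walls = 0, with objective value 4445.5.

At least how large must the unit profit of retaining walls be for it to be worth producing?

Binding: crew and mulch. Non-binding: stone (10 unused).
By complementary slackness, y = 0 for the non-binding constraint.
The binding rows give the dual system: 5·y_crew + 6·y_mulch = 96.5 and 4·y_crew + 3·y_mulch = 61.
This yields shadow prices y_crew = 8.5, y_mulch = 9.
retaining walls enters the basis when its profit ≥ yᵀa₃ = 8.5·1 + 9·4 = 44.5.

44.5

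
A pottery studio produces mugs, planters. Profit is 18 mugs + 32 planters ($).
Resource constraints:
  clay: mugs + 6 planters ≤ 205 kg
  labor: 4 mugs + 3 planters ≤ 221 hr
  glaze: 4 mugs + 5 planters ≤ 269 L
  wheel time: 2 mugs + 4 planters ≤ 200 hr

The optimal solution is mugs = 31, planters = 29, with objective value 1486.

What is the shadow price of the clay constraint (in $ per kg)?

At the optimum: clay uses 205 of 205 (binding); labor uses 211 of 221 (slack = 10); glaze uses 269 of 269 (binding); wheel time uses 178 of 200 (slack = 22).
Slack constraints have shadow price 0 (complementary slackness).
The binding rows give the dual system: 1·y_clay + 4·y_glaze = 18 and 6·y_clay + 5·y_glaze = 32.
Solving: y_clay = 2, y_glaze = 4.
Shadow price of clay = 2.

2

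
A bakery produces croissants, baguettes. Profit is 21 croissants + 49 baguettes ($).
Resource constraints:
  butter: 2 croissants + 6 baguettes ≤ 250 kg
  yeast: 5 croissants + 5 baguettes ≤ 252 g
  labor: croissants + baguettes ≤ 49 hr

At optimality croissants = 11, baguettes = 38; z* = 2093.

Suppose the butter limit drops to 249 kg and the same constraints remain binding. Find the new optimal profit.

At the optimum: butter uses 250 of 250 (binding); yeast uses 245 of 252 (slack = 7); labor uses 49 of 49 (binding).
Slack constraints have shadow price 0 (complementary slackness).
Dual feasibility on the basic columns requires 2·y_butter + 1·y_labor = 21, 6·y_butter + 1·y_labor = 49.
This yields shadow prices y_butter = 7, y_labor = 7.
Δz = y_butter·Δb = 7 × (-1) = -7, so new z* = 2093 − 7 = 2086.

2086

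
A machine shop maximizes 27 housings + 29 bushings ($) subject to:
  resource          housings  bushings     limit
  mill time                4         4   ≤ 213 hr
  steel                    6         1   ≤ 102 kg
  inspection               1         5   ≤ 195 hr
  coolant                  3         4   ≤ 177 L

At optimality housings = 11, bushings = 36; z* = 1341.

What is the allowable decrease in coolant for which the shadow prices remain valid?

Binding constraints: steel, coolant. The basis is B = [[6,1],[3,4]] with det 21.
Per unit decrease in coolant, x* moves by d = (0.0476, -0.2857).
The basis stays optimal until bushings reaches 0; allowable decrease = 126 L.

126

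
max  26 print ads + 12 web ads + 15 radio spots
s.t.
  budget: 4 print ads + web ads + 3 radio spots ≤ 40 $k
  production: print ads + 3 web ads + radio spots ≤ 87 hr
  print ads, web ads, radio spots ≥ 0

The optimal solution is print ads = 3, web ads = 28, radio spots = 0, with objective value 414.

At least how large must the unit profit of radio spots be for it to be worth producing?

20

At the optimum: budget uses 40 of 40 (binding); production uses 87 of 87 (binding).
From A_Bᵀ y = c: 4·y_budget + 1·y_production = 26; 1·y_budget + 3·y_production = 12.
→ y_budget = 6 and y_production = 2.
radio spots enters the basis when its profit ≥ yᵀa₃ = 6·3 + 2·1 = 20.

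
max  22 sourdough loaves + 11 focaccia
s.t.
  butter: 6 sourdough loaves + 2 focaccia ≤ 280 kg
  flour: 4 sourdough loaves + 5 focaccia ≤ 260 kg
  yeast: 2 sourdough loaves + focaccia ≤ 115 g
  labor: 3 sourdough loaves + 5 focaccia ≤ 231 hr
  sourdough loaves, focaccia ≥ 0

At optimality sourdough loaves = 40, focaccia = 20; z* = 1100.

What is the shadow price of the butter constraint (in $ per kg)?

At the optimum: butter uses 280 of 280 (binding); flour uses 260 of 260 (binding); yeast uses 100 of 115 (slack = 15); labor uses 220 of 231 (slack = 11).
Slack constraints have shadow price 0 (complementary slackness).
From A_Bᵀ y = c: 6·y_butter + 4·y_flour = 22; 2·y_butter + 5·y_flour = 11.
Solving: y_butter = 3, y_flour = 1.
Shadow price of butter = 3.

3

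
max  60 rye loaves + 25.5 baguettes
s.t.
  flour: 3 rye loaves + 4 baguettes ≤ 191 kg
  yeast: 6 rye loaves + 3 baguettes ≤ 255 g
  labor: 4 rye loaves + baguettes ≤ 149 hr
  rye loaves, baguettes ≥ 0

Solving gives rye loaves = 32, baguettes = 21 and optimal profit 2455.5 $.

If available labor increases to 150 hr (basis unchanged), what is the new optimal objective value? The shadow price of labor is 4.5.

Δb = 1, so new z* = 2455.5 + (4.5)·(1) = 2455.5 + 4.5 = 2460.

2460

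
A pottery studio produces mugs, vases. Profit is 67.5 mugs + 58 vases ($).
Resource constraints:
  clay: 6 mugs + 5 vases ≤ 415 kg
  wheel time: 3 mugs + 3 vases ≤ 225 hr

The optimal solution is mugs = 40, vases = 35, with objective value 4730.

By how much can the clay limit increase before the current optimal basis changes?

Binding constraints: clay, wheel time. The basis is B = [[6,5],[3,3]] with det 3.
Per unit increase in clay, x* moves by d = (1, -1).
The basis stays optimal until vases reaches 0; allowable increase = 35 kg.

35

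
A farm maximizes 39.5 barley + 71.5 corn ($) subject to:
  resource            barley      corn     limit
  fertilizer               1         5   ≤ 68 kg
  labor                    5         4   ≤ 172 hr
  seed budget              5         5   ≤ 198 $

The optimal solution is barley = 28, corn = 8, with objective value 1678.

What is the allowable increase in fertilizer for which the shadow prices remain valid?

Binding constraints: fertilizer, labor. The basis is B = [[1,5],[5,4]] with det -21.
Per unit increase in fertilizer, x* moves by d = (-0.1905, 0.2381).
The basis stays optimal until seed budget becomes binding; allowable increase = 75.6 kg.

75.6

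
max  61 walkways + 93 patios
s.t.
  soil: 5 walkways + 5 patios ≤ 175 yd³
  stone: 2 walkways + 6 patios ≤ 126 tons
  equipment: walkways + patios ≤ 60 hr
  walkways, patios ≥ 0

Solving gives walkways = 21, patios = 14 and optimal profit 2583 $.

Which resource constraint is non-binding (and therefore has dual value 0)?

soil: 175/175 (binding)
stone: 126/126 (binding)
equipment: 35/60 (slack 25)
By complementary slackness, a constraint with positive slack has shadow price 0 → equipment.

equipment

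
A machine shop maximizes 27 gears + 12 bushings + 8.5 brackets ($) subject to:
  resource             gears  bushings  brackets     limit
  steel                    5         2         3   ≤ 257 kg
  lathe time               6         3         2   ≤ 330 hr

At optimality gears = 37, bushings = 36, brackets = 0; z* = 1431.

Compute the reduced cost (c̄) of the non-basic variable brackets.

-4.5

Both steel and lathe time are binding at x*.
From A_Bᵀ y = c: 5·y_steel + 6·y_lathe time = 27; 2·y_steel + 3·y_lathe time = 12.
This yields shadow prices y_steel = 3, y_lathe time = 2.
Reduced cost of brackets: c₃ − yᵀa₃ = 8.5 − (3·3 + 2·2) = 8.5 − 13 = -4.5.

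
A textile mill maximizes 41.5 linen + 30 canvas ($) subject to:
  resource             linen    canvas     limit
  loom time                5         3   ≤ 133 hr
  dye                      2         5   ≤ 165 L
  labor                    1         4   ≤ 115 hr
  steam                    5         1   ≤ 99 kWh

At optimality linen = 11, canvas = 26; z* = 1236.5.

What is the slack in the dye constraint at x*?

13

dye used = 2·11 + 5·26 = 152; slack = 165 − 152 = 13.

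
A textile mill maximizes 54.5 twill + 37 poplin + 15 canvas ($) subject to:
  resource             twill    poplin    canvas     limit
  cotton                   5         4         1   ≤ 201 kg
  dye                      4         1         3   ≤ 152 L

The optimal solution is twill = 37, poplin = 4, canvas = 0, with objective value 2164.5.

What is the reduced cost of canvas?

Both cotton and dye are binding at x*.
The binding rows give the dual system: 5·y_cotton + 4·y_dye = 54.5 and 4·y_cotton + 1·y_dye = 37.
→ y_cotton = 8.5 and y_dye = 3.
Reduced cost of canvas: c₃ − yᵀa₃ = 15 − (8.5·1 + 3·3) = 15 − 17.5 = -2.5.

-2.5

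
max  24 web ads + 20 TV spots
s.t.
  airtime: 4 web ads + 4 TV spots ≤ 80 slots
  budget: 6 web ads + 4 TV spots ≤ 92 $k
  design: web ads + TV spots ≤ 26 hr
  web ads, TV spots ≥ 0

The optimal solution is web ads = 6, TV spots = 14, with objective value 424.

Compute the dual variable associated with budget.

Binding: airtime and budget. Non-binding: design (6 unused).
Slack constraints have shadow price 0 (complementary slackness).
From A_Bᵀ y = c: 4·y_airtime + 6·y_budget = 24; 4·y_airtime + 4·y_budget = 20.
Solving: y_airtime = 3, y_budget = 2.
Shadow price of budget = 2.

2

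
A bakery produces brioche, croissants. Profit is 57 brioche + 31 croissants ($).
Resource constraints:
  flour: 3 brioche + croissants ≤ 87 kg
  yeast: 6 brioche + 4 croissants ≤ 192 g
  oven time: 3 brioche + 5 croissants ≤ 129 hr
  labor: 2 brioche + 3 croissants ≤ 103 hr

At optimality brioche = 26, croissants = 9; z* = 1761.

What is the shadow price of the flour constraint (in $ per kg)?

7

Binding: flour and yeast. Non-binding: oven time (6 unused), labor (24 unused).
By complementary slackness, y = 0 for the non-binding constraints.
From A_Bᵀ y = c: 3·y_flour + 6·y_yeast = 57; 1·y_flour + 4·y_yeast = 31.
This yields shadow prices y_flour = 7, y_yeast = 6.
Shadow price of flour = 7.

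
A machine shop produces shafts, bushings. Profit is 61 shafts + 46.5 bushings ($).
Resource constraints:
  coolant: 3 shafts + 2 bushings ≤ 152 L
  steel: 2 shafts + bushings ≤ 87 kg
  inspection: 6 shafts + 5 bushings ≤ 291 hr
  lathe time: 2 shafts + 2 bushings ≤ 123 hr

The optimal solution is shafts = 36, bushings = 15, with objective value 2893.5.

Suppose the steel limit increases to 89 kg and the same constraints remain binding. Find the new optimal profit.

2906.5

Check each constraint at x*: coolant 138/152 (slack 14); steel 87/87 (tight); inspection 291/291 (tight); lathe time 102/123 (slack 21).
Since coolant, lathe time are not tight, their duals are 0.
Dual feasibility on the basic columns requires 2·y_steel + 6·y_inspection = 61, 1·y_steel + 5·y_inspection = 46.5.
This yields shadow prices y_steel = 6.5, y_inspection = 8.
Δz = y_steel·Δb = 6.5 × (2) = 13, so new z* = 2893.5 + 13 = 2906.5.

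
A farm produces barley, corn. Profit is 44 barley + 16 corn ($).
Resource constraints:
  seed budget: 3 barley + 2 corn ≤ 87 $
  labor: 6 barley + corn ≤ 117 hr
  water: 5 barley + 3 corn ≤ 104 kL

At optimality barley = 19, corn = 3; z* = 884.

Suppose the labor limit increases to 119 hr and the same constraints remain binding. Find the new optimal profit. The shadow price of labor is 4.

Δb = 2, so new z* = 884 + (4)·(2) = 884 + 8 = 892.

892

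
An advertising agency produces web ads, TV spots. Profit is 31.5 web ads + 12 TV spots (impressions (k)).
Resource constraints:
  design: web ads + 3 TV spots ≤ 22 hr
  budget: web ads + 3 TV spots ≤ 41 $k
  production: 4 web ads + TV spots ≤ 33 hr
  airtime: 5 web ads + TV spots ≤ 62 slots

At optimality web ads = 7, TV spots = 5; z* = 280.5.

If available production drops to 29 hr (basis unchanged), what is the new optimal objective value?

At the optimum: design uses 22 of 22 (binding); budget uses 22 of 41 (slack = 19); production uses 33 of 33 (binding); airtime uses 40 of 62 (slack = 22).
By complementary slackness, y = 0 for the non-binding constraints.
Dual feasibility on the basic columns requires 1·y_design + 4·y_production = 31.5, 3·y_design + 1·y_production = 12.
→ y_design = 1.5 and y_production = 7.5.
Δz = y_production·Δb = 7.5 × (-4) = -30, so new z* = 280.5 − 30 = 250.5.

250.5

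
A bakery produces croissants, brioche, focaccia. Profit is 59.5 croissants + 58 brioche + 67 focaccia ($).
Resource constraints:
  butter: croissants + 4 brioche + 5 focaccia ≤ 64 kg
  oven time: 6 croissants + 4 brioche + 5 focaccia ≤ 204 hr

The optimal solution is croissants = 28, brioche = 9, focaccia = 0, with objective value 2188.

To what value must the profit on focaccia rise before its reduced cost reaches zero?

Check each constraint at x*: butter 64/64 (tight); oven time 204/204 (tight).
Dual feasibility on the basic columns requires 1·y_butter + 6·y_oven time = 59.5, 4·y_butter + 4·y_oven time = 58.
→ y_butter = 5.5 and y_oven time = 9.
focaccia enters the basis when its profit ≥ yᵀa₃ = 5.5·5 + 9·5 = 72.5.

72.5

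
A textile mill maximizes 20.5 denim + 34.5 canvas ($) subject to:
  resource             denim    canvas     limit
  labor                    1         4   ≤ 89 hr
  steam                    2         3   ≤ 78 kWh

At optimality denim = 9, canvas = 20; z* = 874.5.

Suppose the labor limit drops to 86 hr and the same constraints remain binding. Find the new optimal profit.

At the optimum: labor uses 89 of 89 (binding); steam uses 78 of 78 (binding).
Dual feasibility on the basic columns requires 1·y_labor + 2·y_steam = 20.5, 4·y_labor + 3·y_steam = 34.5.
→ y_labor = 1.5 and y_steam = 9.5.
Δz = y_labor·Δb = 1.5 × (-3) = -4.5, so new z* = 874.5 − 4.5 = 870.

870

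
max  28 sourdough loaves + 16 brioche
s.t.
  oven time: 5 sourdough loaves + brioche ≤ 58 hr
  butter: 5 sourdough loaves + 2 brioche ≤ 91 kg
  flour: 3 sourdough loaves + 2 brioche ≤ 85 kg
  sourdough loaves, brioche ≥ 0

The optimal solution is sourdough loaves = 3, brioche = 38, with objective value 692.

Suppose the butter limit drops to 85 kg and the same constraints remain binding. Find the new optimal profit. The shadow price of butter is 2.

680

Δb = -6, so new z* = 692 + (2)·(-6) = 692 − 12 = 680.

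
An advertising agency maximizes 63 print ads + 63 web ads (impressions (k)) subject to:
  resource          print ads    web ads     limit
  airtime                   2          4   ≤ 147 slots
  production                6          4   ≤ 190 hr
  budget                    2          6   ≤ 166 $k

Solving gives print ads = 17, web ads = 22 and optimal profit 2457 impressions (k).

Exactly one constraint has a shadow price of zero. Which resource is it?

airtime

airtime: 122/147 (slack 25)
production: 190/190 (binding)
budget: 166/166 (binding)
By complementary slackness, a constraint with positive slack has shadow price 0 → airtime.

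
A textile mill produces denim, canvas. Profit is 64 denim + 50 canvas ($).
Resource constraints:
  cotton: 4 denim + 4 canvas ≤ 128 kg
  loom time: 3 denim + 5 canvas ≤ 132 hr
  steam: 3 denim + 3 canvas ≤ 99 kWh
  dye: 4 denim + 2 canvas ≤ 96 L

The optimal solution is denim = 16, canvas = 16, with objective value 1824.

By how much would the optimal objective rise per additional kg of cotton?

9

At the optimum: cotton uses 128 of 128 (binding); loom time uses 128 of 132 (slack = 4); steam uses 96 of 99 (slack = 3); dye uses 96 of 96 (binding).
Slack constraints have shadow price 0 (complementary slackness).
The binding rows give the dual system: 4·y_cotton + 4·y_dye = 64 and 4·y_cotton + 2·y_dye = 50.
This yields shadow prices y_cotton = 9, y_dye = 7.
Shadow price of cotton = 9.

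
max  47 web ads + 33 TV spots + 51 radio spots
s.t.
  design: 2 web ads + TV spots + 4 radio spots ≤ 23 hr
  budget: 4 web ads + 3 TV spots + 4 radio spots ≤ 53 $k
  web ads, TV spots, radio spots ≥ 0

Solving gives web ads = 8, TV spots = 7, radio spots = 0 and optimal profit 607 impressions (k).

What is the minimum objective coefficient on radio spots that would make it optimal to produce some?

Check each constraint at x*: design 23/23 (tight); budget 53/53 (tight).
The binding rows give the dual system: 2·y_design + 4·y_budget = 47 and 1·y_design + 3·y_budget = 33.
Solving: y_design = 4.5, y_budget = 9.5.
radio spots enters the basis when its profit ≥ yᵀa₃ = 4.5·4 + 9.5·4 = 56.

56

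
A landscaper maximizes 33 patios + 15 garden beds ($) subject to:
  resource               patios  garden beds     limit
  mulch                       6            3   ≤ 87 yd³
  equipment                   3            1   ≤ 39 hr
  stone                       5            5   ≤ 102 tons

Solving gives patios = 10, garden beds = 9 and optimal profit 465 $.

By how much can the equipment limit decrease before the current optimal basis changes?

1.4

Binding constraints: mulch, equipment. The basis is B = [[6,3],[3,1]] with det -3.
Per unit decrease in equipment, x* moves by d = (-1, 2).
The basis stays optimal until stone becomes binding; allowable decrease = 1.4 hr.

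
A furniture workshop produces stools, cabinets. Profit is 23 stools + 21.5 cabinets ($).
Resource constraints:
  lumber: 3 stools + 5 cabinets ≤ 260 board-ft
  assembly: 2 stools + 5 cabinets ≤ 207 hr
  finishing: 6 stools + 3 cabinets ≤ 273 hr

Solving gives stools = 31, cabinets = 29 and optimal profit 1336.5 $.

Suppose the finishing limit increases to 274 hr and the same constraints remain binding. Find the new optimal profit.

1339.5

Binding: assembly and finishing. Non-binding: lumber (22 unused).
Since lumber is not tight, its dual is 0.
From A_Bᵀ y = c: 2·y_assembly + 6·y_finishing = 23; 5·y_assembly + 3·y_finishing = 21.5.
Solving: y_assembly = 2.5, y_finishing = 3.
Δz = y_finishing·Δb = 3 × (1) = 3, so new z* = 1336.5 + 3 = 1339.5.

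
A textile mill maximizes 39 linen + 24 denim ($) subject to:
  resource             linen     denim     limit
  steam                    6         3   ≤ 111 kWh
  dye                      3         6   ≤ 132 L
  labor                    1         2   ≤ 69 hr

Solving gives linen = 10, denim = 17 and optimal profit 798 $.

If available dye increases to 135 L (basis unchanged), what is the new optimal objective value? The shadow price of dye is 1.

801

Δb = 3, so new z* = 798 + (1)·(3) = 798 + 3 = 801.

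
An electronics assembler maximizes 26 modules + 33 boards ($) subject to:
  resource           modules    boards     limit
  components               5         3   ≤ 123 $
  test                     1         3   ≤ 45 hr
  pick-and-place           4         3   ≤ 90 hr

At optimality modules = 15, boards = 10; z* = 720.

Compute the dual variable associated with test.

6

Binding: test and pick-and-place. Non-binding: components (18 unused).
Since components is not tight, its dual is 0.
From A_Bᵀ y = c: 1·y_test + 4·y_pick-and-place = 26; 3·y_test + 3·y_pick-and-place = 33.
This yields shadow prices y_test = 6, y_pick-and-place = 5.
Shadow price of test = 6.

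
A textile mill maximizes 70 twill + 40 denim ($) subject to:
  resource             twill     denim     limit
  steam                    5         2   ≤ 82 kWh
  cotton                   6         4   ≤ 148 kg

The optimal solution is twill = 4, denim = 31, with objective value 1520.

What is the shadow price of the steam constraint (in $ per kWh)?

Check each constraint at x*: steam 82/82 (tight); cotton 148/148 (tight).
Dual feasibility on the basic columns requires 5·y_steam + 6·y_cotton = 70, 2·y_steam + 4·y_cotton = 40.
This yields shadow prices y_steam = 5, y_cotton = 7.5.
Shadow price of steam = 5.

5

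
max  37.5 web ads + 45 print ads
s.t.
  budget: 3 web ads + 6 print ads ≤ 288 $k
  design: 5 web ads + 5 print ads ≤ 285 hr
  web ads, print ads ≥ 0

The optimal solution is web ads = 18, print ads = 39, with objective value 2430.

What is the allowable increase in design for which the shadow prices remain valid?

195

Binding constraints: budget, design. The basis is B = [[3,6],[5,5]] with det -15.
Per unit increase in design, x* moves by d = (0.4, -0.2).
The basis stays optimal until print ads reaches 0; allowable increase = 195 hr.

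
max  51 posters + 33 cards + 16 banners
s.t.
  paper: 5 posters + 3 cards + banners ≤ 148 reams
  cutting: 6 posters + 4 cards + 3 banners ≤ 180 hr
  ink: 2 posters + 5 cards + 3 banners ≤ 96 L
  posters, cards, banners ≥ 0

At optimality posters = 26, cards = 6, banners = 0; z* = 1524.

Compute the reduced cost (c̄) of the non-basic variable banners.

Binding: paper and cutting. Non-binding: ink (14 unused).
Slack constraints have shadow price 0 (complementary slackness).
Dual feasibility on the basic columns requires 5·y_paper + 6·y_cutting = 51, 3·y_paper + 4·y_cutting = 33.
This yields shadow prices y_paper = 3, y_cutting = 6.
Reduced cost of banners: c₃ − yᵀa₃ = 16 − (3·1 + 6·3) = 16 − 21 = -5.

-5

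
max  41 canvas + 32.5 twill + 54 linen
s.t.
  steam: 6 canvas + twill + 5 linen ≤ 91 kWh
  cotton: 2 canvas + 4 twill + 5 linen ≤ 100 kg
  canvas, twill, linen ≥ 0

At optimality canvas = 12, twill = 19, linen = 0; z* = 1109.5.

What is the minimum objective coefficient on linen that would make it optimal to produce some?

57.5

Check each constraint at x*: steam 91/91 (tight); cotton 100/100 (tight).
Dual feasibility on the basic columns requires 6·y_steam + 2·y_cotton = 41, 1·y_steam + 4·y_cotton = 32.5.
This yields shadow prices y_steam = 4.5, y_cotton = 7.
linen enters the basis when its profit ≥ yᵀa₃ = 4.5·5 + 7·5 = 57.5.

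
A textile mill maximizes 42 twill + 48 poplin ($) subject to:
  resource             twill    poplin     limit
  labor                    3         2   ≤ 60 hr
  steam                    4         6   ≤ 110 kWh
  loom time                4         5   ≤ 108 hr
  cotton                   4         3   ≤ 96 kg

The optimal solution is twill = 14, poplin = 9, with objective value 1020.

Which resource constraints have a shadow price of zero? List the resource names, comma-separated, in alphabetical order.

cotton, loom time

labor: 60/60 (binding)
steam: 110/110 (binding)
loom time: 101/108 (slack 7)
cotton: 83/96 (slack 13)
By complementary slackness, a constraint with positive slack has shadow price 0 → cotton, loom time.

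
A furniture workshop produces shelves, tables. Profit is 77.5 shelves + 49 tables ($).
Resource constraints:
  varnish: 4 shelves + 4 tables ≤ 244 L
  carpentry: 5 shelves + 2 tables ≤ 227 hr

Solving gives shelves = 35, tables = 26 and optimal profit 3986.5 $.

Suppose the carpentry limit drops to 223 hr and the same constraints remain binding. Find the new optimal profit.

At the optimum: varnish uses 244 of 244 (binding); carpentry uses 227 of 227 (binding).
From A_Bᵀ y = c: 4·y_varnish + 5·y_carpentry = 77.5; 4·y_varnish + 2·y_carpentry = 49.
→ y_varnish = 7.5 and y_carpentry = 9.5.
Δz = y_carpentry·Δb = 9.5 × (-4) = -38, so new z* = 3986.5 − 38 = 3948.5.

3948.5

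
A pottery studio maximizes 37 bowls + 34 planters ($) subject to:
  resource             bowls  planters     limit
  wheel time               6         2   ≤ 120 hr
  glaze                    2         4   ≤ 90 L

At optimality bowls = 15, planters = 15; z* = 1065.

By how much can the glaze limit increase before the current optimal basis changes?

150

Binding constraints: wheel time, glaze. The basis is B = [[6,2],[2,4]] with det 20.
Per unit increase in glaze, x* moves by d = (-0.1, 0.3).
The basis stays optimal until bowls reaches 0; allowable increase = 150 L.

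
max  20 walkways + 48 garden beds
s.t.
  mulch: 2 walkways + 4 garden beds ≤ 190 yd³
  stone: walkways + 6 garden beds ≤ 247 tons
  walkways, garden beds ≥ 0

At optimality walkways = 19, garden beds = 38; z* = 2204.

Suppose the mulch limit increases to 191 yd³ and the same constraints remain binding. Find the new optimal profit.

2213

Both mulch and stone are binding at x*.
From A_Bᵀ y = c: 2·y_mulch + 1·y_stone = 20; 4·y_mulch + 6·y_stone = 48.
Solving: y_mulch = 9, y_stone = 2.
Δz = y_mulch·Δb = 9 × (1) = 9, so new z* = 2204 + 9 = 2213.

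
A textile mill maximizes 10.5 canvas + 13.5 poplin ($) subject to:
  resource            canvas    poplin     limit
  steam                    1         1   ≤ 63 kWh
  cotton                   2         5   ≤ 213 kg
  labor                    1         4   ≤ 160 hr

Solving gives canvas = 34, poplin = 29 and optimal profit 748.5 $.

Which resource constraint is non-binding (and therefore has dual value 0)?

labor

steam: 63/63 (binding)
cotton: 213/213 (binding)
labor: 150/160 (slack 10)
By complementary slackness, a constraint with positive slack has shadow price 0 → labor.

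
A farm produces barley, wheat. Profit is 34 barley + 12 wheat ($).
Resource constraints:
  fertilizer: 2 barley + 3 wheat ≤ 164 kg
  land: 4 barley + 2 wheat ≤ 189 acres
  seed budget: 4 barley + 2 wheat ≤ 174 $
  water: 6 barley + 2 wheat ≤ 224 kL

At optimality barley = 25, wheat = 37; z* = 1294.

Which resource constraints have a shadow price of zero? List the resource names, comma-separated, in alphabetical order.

fertilizer: 161/164 (slack 3)
land: 174/189 (slack 15)
seed budget: 174/174 (binding)
water: 224/224 (binding)
By complementary slackness, a constraint with positive slack has shadow price 0 → fertilizer, land.

fertilizer, land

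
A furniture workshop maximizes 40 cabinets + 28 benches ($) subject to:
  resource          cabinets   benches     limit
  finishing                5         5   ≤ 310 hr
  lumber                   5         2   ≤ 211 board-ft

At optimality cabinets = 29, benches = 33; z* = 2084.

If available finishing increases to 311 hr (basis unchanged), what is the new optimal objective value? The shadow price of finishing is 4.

2088

Δb = 1, so new z* = 2084 + (4)·(1) = 2084 + 4 = 2088.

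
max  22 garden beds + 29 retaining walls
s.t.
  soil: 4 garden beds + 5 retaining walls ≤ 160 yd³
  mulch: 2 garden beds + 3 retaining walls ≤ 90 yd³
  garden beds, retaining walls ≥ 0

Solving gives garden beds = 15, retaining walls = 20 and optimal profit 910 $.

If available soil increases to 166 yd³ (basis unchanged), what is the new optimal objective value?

Check each constraint at x*: soil 160/160 (tight); mulch 90/90 (tight).
The binding rows give the dual system: 4·y_soil + 2·y_mulch = 22 and 5·y_soil + 3·y_mulch = 29.
This yields shadow prices y_soil = 4, y_mulch = 3.
Δz = y_soil·Δb = 4 × (6) = 24, so new z* = 910 + 24 = 934.

934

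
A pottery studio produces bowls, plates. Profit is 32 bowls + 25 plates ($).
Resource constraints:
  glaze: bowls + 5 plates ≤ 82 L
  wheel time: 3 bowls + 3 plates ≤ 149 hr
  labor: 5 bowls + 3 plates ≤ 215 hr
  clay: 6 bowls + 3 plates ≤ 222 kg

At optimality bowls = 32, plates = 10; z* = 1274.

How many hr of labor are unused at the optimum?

labor used = 5·32 + 3·10 = 190; slack = 215 − 190 = 25.

25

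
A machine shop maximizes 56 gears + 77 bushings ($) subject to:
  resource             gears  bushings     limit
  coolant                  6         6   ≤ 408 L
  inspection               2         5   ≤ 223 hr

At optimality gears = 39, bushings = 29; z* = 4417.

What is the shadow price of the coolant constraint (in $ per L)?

7

Check each constraint at x*: coolant 408/408 (tight); inspection 223/223 (tight).
From A_Bᵀ y = c: 6·y_coolant + 2·y_inspection = 56; 6·y_coolant + 5·y_inspection = 77.
Solving: y_coolant = 7, y_inspection = 7.
Shadow price of coolant = 7.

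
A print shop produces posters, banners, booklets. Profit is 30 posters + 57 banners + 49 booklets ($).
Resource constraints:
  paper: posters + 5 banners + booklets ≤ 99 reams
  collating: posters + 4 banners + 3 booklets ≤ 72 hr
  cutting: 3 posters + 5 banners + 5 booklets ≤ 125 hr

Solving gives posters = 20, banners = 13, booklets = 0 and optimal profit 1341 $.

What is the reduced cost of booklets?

-5

At the optimum: paper uses 85 of 99 (slack = 14); collating uses 72 of 72 (binding); cutting uses 125 of 125 (binding).
Since paper is not tight, its dual is 0.
Dual feasibility on the basic columns requires 1·y_collating + 3·y_cutting = 30, 4·y_collating + 5·y_cutting = 57.
→ y_collating = 3 and y_cutting = 9.
Reduced cost of booklets: c₃ − yᵀa₃ = 49 − (3·3 + 9·5) = 49 − 54 = -5.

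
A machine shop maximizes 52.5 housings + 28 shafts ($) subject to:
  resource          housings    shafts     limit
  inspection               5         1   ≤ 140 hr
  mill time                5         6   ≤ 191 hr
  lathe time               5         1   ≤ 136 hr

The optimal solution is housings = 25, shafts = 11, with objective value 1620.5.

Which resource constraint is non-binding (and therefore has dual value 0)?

inspection: 136/140 (slack 4)
mill time: 191/191 (binding)
lathe time: 136/136 (binding)
By complementary slackness, a constraint with positive slack has shadow price 0 → inspection.

inspection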